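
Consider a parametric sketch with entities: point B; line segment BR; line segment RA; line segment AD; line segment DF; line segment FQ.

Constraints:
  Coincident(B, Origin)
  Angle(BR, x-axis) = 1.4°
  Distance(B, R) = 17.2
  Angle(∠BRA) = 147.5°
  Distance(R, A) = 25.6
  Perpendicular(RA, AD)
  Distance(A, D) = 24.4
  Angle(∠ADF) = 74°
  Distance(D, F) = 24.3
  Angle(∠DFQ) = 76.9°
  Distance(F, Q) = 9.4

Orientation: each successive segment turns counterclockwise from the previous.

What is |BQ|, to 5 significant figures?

21.321

B is at the origin; BR runs at 1.4° with length 17.2, so R = (17.195, 0.42023). ∠BRA = 147.5° gives RA at 33.900° from the x-axis; with |RA| = 25.6, A = (38.443, 14.699). The perpendicularity gives AD at right angles to RA, so AD runs at 123.90°; with |AD| = 24.4, D = (24.834, 34.951). ∠ADF = 74.0° gives DF at -130.10° from the x-axis; with |DF| = 24.3, F = (9.1820, 16.363). ∠DFQ = 76.9° gives FQ at -27.000° from the x-axis; with |FQ| = 9.4, Q = (17.557, 12.096). Then |BQ| = |Q − B| = 21.321.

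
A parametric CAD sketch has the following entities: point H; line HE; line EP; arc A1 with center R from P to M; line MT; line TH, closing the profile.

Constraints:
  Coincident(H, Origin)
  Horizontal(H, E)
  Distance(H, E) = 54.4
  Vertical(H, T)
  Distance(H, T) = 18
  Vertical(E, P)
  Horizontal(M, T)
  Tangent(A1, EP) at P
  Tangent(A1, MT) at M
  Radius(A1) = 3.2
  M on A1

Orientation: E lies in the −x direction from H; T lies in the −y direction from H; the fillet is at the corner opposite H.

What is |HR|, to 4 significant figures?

53.30

HT is vertical with |HT| = 18.0 and T on the −y side, so T = (0.000, -18.00). The virtual corner opposite H is at (-54.40, -18.00). The tangent condition forces RP to be normal to EP and the tangent condition forces RM to be normal to MT, with radius 3.2, so the center R sits 3.2 in from both sides at R = (-51.20, -14.80). Then |HR| = |R − H| = 53.30.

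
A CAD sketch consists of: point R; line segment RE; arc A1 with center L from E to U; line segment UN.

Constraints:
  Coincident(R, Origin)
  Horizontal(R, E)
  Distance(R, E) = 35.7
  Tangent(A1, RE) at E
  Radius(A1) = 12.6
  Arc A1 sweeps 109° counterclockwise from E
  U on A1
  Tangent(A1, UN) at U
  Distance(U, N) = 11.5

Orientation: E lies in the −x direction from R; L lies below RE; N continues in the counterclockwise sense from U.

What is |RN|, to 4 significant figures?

51.82

R is at the origin; RE is horizontal with |RE| = 35.7 and E on the −x side, so E = (-35.70, 0.000). Tangency of A1 to RE means the radius LE is perpendicular to RE, so L = E + (0, -12.6) = (-35.70, -12.60). On A1, E sits at bearing 90° from L; a 109° counterclockwise sweep puts U at bearing 199°, so U = L + 12.6·(cos 199°, sin 199°) = (-47.61, -16.70). Since A1 is tangent to UN there, LU ⟂ UN, so UN runs along (−sin 199°, cos 199°); with |UN| = 11.5, N = (-43.87, -27.58). Then |RN| = |N − R| = 51.82.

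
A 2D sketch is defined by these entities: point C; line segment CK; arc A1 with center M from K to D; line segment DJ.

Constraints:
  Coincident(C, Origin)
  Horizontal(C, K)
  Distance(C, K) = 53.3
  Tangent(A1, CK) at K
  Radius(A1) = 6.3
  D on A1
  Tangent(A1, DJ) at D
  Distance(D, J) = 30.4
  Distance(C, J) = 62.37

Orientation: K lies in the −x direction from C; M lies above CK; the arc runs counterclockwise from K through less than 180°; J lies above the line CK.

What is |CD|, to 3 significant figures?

47.5

Checks: |CK| = 53.30 ✓; |MD| = 6.300 ✓; ∠(MD, DJ) = 90.00° ✓; |DJ| = 30.40 ✓; |CJ| = 62.37 ✓.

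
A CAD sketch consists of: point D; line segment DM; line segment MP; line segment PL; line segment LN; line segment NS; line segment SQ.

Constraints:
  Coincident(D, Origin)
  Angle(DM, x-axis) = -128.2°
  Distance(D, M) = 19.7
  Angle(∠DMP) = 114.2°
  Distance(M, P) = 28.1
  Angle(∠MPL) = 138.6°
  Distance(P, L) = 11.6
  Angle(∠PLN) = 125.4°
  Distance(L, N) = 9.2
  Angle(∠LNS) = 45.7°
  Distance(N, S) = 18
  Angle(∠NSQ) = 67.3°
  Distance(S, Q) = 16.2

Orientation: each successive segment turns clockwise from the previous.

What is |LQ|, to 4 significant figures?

9.911

D is at the origin; DM runs at -128.2° with length 19.7, so M = (-12.18, -15.48). ∠DMP = 114.2° gives MP at 166.0° from the x-axis; with |MP| = 28.1, P = (-39.45, -8.683). ∠MPL = 138.6° gives PL at 124.6° from the x-axis; with |PL| = 11.6, L = (-46.03, 0.8650). ∠PLN = 125.4° gives LN at 70.00° from the x-axis; with |LN| = 9.2, N = (-42.89, 9.510). ∠LNS = 45.7° gives NS at -64.30° from the x-axis; with |NS| = 18.0, S = (-35.08, -6.709). ∠NSQ = 67.3° gives SQ at -177.0° from the x-axis; with |SQ| = 16.2, Q = (-51.26, -7.557). Then |LQ| = |Q − L| = 9.911.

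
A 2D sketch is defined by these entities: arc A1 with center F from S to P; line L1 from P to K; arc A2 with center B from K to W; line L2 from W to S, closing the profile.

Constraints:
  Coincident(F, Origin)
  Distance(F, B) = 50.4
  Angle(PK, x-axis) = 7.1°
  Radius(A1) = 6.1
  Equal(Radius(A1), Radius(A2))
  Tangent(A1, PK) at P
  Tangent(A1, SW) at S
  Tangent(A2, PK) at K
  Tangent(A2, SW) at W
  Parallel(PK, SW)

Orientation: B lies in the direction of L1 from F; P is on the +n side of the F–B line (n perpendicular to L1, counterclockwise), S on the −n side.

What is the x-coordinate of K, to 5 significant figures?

49.260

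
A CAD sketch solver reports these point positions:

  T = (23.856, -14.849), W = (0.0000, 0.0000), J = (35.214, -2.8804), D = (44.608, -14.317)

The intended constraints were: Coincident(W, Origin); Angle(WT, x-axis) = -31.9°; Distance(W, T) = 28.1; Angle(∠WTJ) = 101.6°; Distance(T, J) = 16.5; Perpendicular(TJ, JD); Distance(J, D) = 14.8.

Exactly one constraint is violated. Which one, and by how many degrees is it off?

Perpendicular(TJ, JD) — off by 7.10°.

W = (0.00, 0.00) ✓; WT at -31.90° ✓; |WT| = 28.10 ✓; ∠WTJ = 101.6° ✓; |TJ| = 16.50 ✓; ∠(TJ, JD) = 97.10° ✗; |JD| = 14.80 ✓.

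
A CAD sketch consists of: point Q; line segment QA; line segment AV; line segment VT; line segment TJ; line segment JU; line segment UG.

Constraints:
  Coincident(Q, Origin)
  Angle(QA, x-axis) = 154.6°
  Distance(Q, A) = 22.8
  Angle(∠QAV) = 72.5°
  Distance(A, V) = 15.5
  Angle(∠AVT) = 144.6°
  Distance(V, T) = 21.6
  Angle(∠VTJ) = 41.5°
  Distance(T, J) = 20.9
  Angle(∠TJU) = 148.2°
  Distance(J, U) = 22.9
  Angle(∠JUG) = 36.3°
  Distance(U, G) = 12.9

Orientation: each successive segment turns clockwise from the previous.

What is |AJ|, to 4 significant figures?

19.21

Q is at the origin; QA runs at 154.6° with length 22.8, so A = (-20.60, 9.780). ∠QAV = 72.5° gives AV at 47.10° from the x-axis; with |AV| = 15.5, V = (-10.04, 21.13). ∠AVT = 144.6° gives VT at 11.70° from the x-axis; with |VT| = 21.6, T = (11.11, 25.51). ∠VTJ = 41.5° gives TJ at -126.8° from the x-axis; with |TJ| = 20.9, J = (-1.413, 8.779). Then |AJ| = |J − A| = 19.21.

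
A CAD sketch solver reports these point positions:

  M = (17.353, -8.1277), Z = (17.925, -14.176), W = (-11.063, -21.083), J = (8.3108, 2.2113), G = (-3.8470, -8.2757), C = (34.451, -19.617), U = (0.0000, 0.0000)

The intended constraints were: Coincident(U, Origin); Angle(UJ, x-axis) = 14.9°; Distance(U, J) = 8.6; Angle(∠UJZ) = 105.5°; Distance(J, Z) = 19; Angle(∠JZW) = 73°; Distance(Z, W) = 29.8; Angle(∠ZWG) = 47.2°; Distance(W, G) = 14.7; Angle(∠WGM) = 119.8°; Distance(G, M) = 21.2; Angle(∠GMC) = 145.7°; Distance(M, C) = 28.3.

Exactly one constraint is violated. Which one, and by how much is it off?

Distance(M, C) = 28.3 — off by 7.70.

U = (0.00, 0.00) ✓; UJ at 14.90° ✓; |UJ| = 8.600 ✓; ∠UJZ = 105.5° ✓; |JZ| = 19.00 ✓; ∠JZW = 73.00° ✓; |ZW| = 29.80 ✓; ∠ZWG = 47.20° ✓; |WG| = 14.70 ✓; ∠WGM = 119.8° ✓; |GM| = 21.20 ✓; ∠GMC = 145.7° ✓; |MC| = 20.60 ✗.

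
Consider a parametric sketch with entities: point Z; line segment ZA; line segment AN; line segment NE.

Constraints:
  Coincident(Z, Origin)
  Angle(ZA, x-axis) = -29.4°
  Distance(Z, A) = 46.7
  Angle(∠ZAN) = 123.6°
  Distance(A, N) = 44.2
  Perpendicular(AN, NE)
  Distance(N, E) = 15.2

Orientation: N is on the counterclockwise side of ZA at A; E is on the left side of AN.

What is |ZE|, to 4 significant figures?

73.94

Z is at the origin; ZA runs at -29.4° with length 46.7, so A = 46.7·(cos -29.4°, sin -29.4°) = (40.69, -22.93). ∠ZAN = 123.6°, so AN runs at -29.4° + (180° − 123.6°) = 27.00° from the x-axis; with |AN| = 44.2, N = A + 44.2·(cos 27.00°, sin 27.00°) = (80.07, -2.859). AN is perpendicular to NE; with |NE| = 15.2 on the left of AN, E = N + 15.2·(-0.4540, 0.8910) = (73.17, 10.68). Then |ZE| = |E − Z| = 73.94.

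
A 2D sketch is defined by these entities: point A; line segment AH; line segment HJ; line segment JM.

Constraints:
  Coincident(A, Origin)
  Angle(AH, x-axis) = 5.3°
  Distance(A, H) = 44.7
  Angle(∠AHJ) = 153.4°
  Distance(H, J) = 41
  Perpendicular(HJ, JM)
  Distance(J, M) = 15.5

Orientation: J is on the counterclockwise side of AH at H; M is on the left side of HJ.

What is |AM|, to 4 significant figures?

81.09

A is at the origin; AH runs at 5.3° with length 44.7, so H = 44.7·(cos 5.3°, sin 5.3°) = (44.51, 4.129). ∠AHJ = 153.4°, so HJ runs at 5.3° + (180° − 153.4°) = 31.90° from the x-axis; with |HJ| = 41.0, J = H + 41.0·(cos 31.90°, sin 31.90°) = (79.32, 25.79). HJ ⟂ JM; with |JM| = 15.5 on the left of HJ, M = J + 15.5·(-0.5284, 0.8490) = (71.13, 38.95). Then |AM| = |M − A| = 81.09.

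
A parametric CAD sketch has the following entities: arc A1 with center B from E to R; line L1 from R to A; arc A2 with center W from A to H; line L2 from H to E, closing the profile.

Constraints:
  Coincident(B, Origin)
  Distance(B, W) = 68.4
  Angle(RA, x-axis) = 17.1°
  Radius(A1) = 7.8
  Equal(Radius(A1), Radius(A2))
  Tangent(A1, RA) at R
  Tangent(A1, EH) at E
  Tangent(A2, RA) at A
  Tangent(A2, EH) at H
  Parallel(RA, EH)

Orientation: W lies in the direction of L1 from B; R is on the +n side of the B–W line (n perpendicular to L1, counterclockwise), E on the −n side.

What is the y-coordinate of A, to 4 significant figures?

27.57

Tangency of A1 to both parallel lines with radius 7.8 puts R and E at B ± 7.8·n: R = (-2.294, 7.455), E = (2.294, -7.455). Equal radii place A and H the same way about W: A = W + 7.8·n = (63.08, 27.57), H = W − 7.8·n = (67.67, 12.66). So A.y = 27.57.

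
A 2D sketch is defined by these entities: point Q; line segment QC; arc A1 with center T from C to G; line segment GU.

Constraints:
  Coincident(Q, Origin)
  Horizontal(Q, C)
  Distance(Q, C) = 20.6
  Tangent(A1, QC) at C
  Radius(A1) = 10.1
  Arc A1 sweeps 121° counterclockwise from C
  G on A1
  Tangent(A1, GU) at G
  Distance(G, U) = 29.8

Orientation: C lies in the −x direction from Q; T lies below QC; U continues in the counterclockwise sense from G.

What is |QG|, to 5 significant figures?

33.017

The tangent condition forces TC to be normal to QC, so T = C + (0, -10.1) = (-20.600, -10.100). On A1, C sits at bearing 90° from T; a 121° counterclockwise sweep puts G at bearing 211°, so G = T + 10.1·(cos 211°, sin 211°) = (-29.257, -15.302). Then |QG| = |G − Q| = 33.017.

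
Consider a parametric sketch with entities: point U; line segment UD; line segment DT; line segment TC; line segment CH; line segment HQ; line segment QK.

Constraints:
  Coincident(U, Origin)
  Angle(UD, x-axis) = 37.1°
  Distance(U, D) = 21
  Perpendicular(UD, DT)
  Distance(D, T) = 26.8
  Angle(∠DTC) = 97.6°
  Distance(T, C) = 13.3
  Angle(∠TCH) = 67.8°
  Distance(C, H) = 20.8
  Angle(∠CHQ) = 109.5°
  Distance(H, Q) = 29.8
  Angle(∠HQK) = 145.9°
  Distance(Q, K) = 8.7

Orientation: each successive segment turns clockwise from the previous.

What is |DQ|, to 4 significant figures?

22.53

∠TCH = 67.8° gives CH at 112.5° from the x-axis; with |CH| = 20.8, H = (15.50, 1.154). ∠CHQ = 109.5° gives HQ at 42.00° from the x-axis; with |HQ| = 29.8, Q = (37.65, 21.09). Then |DQ| = |Q − D| = 22.53.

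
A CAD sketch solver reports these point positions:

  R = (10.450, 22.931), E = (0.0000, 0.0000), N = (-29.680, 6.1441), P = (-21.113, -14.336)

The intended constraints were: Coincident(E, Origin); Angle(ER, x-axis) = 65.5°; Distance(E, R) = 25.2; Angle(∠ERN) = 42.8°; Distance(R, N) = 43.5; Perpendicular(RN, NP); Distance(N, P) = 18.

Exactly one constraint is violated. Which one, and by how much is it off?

Distance(N, P) = 18 — off by 4.20.

E = (0.00, 0.00) ✓; ER at 65.50° ✓; |ER| = 25.20 ✓; ∠ERN = 42.80° ✓; |RN| = 43.50 ✓; ∠(RN, NP) = 90.00° ✓; |NP| = 22.20 ✗.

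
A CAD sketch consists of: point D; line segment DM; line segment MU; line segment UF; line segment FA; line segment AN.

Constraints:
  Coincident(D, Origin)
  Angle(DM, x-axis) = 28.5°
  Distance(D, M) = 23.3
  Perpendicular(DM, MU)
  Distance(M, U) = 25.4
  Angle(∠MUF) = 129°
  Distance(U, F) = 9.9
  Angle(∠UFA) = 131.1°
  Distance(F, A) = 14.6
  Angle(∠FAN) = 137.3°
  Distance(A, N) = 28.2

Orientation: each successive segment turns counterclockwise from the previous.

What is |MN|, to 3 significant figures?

39.8

D is at the origin; DM runs at 28.5° with length 23.3, so M = (20.5, 11.1). The perpendicularity gives MU at right angles to DM, so MU runs at 118°; with |MU| = 25.4, U = (8.36, 33.4). ∠MUF = 129.0° gives UF at 170° from the x-axis; with |UF| = 9.9, F = (-1.38, 35.2). ∠UFA = 131.1° gives FA at -142° from the x-axis; with |FA| = 14.6, A = (-12.8, 26.2). ∠FAN = 137.3° gives AN at -98.9° from the x-axis; with |AN| = 28.2, N = (-17.2, -1.69). Then |MN| = |N − M| = 39.8.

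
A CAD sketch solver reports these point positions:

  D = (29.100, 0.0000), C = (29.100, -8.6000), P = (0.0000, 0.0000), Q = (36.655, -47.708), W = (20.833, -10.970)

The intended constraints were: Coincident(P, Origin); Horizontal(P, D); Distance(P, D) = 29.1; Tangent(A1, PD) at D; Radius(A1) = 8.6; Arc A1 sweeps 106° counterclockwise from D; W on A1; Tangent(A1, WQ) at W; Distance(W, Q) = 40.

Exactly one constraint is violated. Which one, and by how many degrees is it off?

Tangent(A1, WQ) at W — off by 7.30°.

P = (0.00, 0.00) ✓; P.y = 0.00, D.y = 0.00 ✓; |PD| = 29.10 ✓; ∠(CD, DP) = 90.00° ✓; |CD| = 8.600 ✓; bearing(C→W) − bearing(C→D) = 106.0° ✓; |CW| = 8.600 ✓; ∠(CW, WQ) = 82.70° ✗; |WQ| = 40.00 ✓.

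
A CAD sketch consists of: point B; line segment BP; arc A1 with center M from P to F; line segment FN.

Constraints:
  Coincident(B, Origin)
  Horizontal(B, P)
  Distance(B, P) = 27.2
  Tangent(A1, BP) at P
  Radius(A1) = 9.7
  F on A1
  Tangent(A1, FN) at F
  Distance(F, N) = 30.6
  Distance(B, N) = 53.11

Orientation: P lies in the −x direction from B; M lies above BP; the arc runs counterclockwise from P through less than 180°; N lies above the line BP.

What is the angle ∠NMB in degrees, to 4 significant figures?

121.1°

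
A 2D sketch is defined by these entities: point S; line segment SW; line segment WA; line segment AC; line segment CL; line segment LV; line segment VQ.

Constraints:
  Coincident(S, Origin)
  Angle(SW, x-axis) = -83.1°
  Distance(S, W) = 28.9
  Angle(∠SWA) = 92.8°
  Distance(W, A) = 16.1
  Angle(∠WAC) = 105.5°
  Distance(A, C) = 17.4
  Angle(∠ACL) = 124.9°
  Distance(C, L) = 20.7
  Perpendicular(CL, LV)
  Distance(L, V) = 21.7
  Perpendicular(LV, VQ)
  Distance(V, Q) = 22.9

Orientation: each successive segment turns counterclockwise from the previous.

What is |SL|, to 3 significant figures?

9.76

S is at the origin; SW runs at -83.1° with length 28.9, so W = (3.47, -28.7). ∠SWA = 92.8° gives WA at 4.10° from the x-axis; with |WA| = 16.1, A = (19.5, -27.5). ∠WAC = 105.5° gives AC at 78.6° from the x-axis; with |AC| = 17.4, C = (23.0, -10.5). ∠ACL = 124.9° gives CL at 134° from the x-axis; with |CL| = 20.7, L = (8.67, 4.48). Then |SL| = |L − S| = 9.76.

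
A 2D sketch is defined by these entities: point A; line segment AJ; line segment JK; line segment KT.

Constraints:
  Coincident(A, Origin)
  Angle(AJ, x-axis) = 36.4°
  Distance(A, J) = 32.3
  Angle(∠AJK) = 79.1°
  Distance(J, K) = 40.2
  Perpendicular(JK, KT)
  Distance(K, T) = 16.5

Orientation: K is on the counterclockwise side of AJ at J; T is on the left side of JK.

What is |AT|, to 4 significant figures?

37.33

A is at the origin; AJ runs at 36.4° with length 32.3, so J = 32.3·(cos 36.4°, sin 36.4°) = (26.00, 19.17). ∠AJK = 79.1°, so JK runs at 36.4° + (180° − 79.1°) = 137.3° from the x-axis; with |JK| = 40.2, K = J + 40.2·(cos 137.3°, sin 137.3°) = (-3.545, 46.43). JK is perpendicular to KT; with |KT| = 16.5 on the left of JK, T = K + 16.5·(-0.6782, -0.7349) = (-14.74, 34.30). Then |AT| = |T − A| = 37.33.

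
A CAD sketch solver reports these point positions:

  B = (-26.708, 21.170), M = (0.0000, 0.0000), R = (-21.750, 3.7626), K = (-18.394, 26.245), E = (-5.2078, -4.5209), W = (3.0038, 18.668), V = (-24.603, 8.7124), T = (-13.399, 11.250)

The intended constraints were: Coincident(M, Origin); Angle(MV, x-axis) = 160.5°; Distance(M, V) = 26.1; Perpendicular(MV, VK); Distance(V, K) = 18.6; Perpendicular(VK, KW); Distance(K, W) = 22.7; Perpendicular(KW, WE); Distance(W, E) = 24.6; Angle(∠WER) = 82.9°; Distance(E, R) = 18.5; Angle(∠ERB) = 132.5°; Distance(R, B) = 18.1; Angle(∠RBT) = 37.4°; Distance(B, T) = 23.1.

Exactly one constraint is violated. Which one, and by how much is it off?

Distance(B, T) = 23.1 — off by 6.50.

M = (0.00, 0.00) ✓; MV at 160.5° ✓; |MV| = 26.10 ✓; ∠(MV, VK) = 90.00° ✓; |VK| = 18.60 ✓; ∠(VK, KW) = 90.00° ✓; |KW| = 22.70 ✓; ∠(KW, WE) = 90.00° ✓; |WE| = 24.60 ✓; ∠WER = 82.90° ✓; |ER| = 18.50 ✓; ∠ERB = 132.5° ✓; |RB| = 18.10 ✓; ∠RBT = 37.40° ✓; |BT| = 16.60 ✗.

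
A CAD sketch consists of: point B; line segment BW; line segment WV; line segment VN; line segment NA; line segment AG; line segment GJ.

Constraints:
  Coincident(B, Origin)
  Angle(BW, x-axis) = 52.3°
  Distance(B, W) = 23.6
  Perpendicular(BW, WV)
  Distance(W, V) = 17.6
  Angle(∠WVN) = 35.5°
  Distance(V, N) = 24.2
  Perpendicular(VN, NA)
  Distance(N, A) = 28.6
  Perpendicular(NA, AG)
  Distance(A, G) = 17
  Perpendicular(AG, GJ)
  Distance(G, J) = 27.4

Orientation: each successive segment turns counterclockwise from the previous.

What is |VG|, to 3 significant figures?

29.5

B is at the origin; BW runs at 52.3° with length 23.6, so W = (14.4, 18.7). BW ⟂ WV, so WV runs at 142°; with |WV| = 17.6, V = (0.507, 29.4). ∠WVN = 35.5° gives VN at -73.2° from the x-axis; with |VN| = 24.2, N = (7.50, 6.27). VN ⟂ NA, so NA runs at 16.8°; with |NA| = 28.6, A = (34.9, 14.5). NA is perpendicular to AG, so AG runs at 107°; with |AG| = 17.0, G = (30.0, 30.8). Then |VG| = |G − V| = 29.5.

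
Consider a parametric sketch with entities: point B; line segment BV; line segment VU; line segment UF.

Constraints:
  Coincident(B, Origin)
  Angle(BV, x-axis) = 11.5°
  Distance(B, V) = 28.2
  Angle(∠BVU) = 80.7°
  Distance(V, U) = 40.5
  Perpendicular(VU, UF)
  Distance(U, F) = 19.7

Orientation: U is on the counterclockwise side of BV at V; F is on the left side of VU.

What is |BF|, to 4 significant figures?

36.85

∠BVU = 80.7°, so VU runs at 11.5° + (180° − 80.7°) = 110.8° from the x-axis; with |VU| = 40.5, U = V + 40.5·(cos 110.8°, sin 110.8°) = (13.25, 43.48). VU is perpendicular to UF; with |UF| = 19.7 on the left of VU, F = U + 19.7·(-0.9348, -0.3551) = (-5.164, 36.49). Then |BF| = |F − B| = 36.85.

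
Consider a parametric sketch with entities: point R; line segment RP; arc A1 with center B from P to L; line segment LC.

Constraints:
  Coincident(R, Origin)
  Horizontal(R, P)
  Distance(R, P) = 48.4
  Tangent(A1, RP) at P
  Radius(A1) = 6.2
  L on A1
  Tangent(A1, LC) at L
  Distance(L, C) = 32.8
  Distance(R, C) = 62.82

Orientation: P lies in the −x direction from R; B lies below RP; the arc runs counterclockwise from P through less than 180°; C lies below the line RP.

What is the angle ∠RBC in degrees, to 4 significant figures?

97.96°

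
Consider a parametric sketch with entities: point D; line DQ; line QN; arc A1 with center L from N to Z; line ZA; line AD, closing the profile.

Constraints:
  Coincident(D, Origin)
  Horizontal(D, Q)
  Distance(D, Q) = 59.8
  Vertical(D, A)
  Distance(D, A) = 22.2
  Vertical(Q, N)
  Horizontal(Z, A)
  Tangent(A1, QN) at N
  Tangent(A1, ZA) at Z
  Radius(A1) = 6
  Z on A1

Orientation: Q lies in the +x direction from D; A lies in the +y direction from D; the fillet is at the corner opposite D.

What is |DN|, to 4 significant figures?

61.96

D is at the origin; D and Q share the same y with |DQ| = 59.8 and Q on the +x side, so Q = (59.80, 0.000). DA is vertical with |DA| = 22.2 and A on the +y side, so A = (0.000, 22.20). The virtual corner opposite D is at (59.80, 22.20). Since A1 is tangent to QN there, LN ⟂ QN and the tangent condition forces LZ to be normal to ZA, with radius 6.0, so the center L sits 6.0 in from both sides at L = (53.80, 16.20). That places the tangent points at N = (59.80, 16.20) on QN and Z = (53.80, 22.20) on ZA. Then |DN| = |N − D| = 61.96.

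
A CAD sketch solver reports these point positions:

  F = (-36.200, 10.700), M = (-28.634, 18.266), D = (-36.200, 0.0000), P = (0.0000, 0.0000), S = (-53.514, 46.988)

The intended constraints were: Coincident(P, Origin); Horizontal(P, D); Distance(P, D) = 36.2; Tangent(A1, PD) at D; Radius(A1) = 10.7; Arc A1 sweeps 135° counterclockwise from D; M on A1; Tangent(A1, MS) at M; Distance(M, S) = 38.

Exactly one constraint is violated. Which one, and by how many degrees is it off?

Tangent(A1, MS) at M — off by 4.10°.

P = (0.00, 0.00) ✓; P.y = 0.00, D.y = 0.00 ✓; |PD| = 36.20 ✓; ∠(FD, DP) = 90.00° ✓; |FD| = 10.70 ✓; bearing(F→M) − bearing(F→D) = 135.0° ✓; |FM| = 10.70 ✓; ∠(FM, MS) = 94.10° ✗; |MS| = 38.00 ✓.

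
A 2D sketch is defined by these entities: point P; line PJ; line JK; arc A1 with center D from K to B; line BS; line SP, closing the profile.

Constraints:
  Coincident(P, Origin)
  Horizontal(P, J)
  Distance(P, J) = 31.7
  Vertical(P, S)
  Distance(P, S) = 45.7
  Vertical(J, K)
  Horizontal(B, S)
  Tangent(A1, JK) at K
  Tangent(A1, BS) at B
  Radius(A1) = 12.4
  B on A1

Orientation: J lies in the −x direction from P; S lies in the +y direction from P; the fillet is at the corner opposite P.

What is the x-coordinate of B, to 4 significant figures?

-19.30

P is at the origin; PJ is horizontal with |PJ| = 31.7 and J on the −x side, so J = (-31.70, 0.000). PS is vertical with |PS| = 45.7 and S on the +y side, so S = (0.000, 45.70). The virtual corner opposite P is at (-31.70, 45.70). Tangency of A1 to JK means the radius DK is perpendicular to JK and A1 meets BS tangentially, so DB is at right angles to BS, with radius 12.4, so the center D sits 12.4 in from both sides at D = (-19.30, 33.30). That places the tangent points at K = (-31.70, 33.30) on JK and B = (-19.30, 45.70) on BS. So B.x = -19.30.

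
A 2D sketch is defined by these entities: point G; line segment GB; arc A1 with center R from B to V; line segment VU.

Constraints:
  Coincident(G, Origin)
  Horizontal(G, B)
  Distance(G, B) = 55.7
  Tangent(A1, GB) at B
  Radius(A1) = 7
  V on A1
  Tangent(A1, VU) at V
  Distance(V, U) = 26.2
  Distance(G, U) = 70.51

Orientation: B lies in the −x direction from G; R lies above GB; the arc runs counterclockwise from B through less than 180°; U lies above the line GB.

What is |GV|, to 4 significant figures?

50.63

G is at the origin; G and B share the same y with |GB| = 55.7 and B on the −x side, so B = (-55.70, 0.000). The tangent condition forces RB to be normal to GB, so R = B + (0, 7) = (-55.70, 7.000). Since RV ⟂ VU (tangency), |RU| = √(7.0² + 26.2²) = 27.12 regardless of where V sits on A1. So U lies on both circle(G, 70.51) and circle(R, 27.12); the above-GB intersection is U = (-62.13, 33.35). V is the foot of the tangent from U: V = (-49.56, 10.36).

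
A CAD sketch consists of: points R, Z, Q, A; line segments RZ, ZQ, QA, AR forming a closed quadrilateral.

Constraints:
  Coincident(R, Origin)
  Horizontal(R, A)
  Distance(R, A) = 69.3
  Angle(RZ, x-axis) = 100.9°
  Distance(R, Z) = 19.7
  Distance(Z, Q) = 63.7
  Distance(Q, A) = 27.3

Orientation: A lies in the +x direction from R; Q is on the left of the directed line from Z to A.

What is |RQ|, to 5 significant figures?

64.910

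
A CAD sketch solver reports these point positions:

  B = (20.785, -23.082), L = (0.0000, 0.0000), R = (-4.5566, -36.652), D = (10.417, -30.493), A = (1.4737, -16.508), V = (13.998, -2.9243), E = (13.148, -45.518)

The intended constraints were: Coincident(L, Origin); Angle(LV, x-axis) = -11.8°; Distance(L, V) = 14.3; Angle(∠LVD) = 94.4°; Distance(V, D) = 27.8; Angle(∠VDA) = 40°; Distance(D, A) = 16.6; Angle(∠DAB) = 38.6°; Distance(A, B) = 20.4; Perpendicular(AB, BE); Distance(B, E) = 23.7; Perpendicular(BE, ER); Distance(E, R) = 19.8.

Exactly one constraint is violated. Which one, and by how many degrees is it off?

Perpendicular(BE, ER) — off by 7.80°.

L = (0.00, 0.00) ✓; LV at -11.80° ✓; |LV| = 14.30 ✓; ∠LVD = 94.40° ✓; |VD| = 27.80 ✓; ∠VDA = 40.00° ✓; |DA| = 16.60 ✓; ∠DAB = 38.60° ✓; |AB| = 20.40 ✓; ∠(AB, BE) = 90.00° ✓; |BE| = 23.70 ✓; ∠(BE, ER) = 97.80° ✗; |ER| = 19.80 ✓.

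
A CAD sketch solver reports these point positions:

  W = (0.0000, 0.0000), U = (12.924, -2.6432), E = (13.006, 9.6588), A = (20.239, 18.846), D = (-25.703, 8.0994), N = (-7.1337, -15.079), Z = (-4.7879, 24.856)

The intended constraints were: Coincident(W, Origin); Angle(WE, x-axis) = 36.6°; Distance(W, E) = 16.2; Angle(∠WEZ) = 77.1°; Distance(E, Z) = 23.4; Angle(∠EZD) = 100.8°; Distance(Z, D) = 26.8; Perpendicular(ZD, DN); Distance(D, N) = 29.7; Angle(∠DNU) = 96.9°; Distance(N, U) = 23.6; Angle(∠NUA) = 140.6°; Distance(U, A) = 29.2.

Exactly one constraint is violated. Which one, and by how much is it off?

Distance(U, A) = 29.2 — off by 6.50.

W = (0.00, 0.00) ✓; WE at 36.60° ✓; |WE| = 16.20 ✓; ∠WEZ = 77.10° ✓; |EZ| = 23.40 ✓; ∠EZD = 100.8° ✓; |ZD| = 26.80 ✓; ∠(ZD, DN) = 90.00° ✓; |DN| = 29.70 ✓; ∠DNU = 96.90° ✓; |NU| = 23.60 ✓; ∠NUA = 140.6° ✓; |UA| = 22.70 ✗.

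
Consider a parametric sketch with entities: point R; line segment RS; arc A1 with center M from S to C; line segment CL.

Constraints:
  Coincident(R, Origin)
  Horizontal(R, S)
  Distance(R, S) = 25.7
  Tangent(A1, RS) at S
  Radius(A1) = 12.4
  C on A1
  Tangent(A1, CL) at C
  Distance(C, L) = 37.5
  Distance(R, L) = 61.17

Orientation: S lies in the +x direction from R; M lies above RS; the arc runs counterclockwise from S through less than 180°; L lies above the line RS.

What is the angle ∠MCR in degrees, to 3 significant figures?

13.3°

Checks: R = (0.00, 0.00) ✓; |MC| = 12.40 ✓; ∠(MC, CL) = 90.00° ✓; |CL| = 37.50 ✓; |RL| = 61.17 ✓.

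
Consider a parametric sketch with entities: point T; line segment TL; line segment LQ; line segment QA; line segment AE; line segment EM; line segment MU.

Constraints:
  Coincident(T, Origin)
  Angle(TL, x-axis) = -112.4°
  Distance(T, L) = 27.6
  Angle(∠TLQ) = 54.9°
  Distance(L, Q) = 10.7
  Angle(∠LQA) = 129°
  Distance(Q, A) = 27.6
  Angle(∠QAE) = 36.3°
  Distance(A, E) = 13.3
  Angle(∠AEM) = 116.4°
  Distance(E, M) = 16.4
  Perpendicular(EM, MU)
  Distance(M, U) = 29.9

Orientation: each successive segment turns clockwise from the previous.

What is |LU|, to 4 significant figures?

41.36

T is at the origin; TL runs at -112.4° with length 27.6, so L = (-10.52, -25.52). ∠TLQ = 54.9° gives LQ at 122.5° from the x-axis; with |LQ| = 10.7, Q = (-16.27, -16.49). ∠LQA = 129.0° gives QA at 71.50° from the x-axis; with |QA| = 27.6, A = (-7.509, 9.681). ∠QAE = 36.3° gives AE at -72.20° from the x-axis; with |AE| = 13.3, E = (-3.443, -2.983). ∠AEM = 116.4° gives EM at -135.8° from the x-axis; with |EM| = 16.4, M = (-15.20, -14.42). EM ⟂ MU, so MU runs at 134.2°; with |MU| = 29.9, U = (-36.05, 7.019). Then |LU| = |U − L| = 41.36.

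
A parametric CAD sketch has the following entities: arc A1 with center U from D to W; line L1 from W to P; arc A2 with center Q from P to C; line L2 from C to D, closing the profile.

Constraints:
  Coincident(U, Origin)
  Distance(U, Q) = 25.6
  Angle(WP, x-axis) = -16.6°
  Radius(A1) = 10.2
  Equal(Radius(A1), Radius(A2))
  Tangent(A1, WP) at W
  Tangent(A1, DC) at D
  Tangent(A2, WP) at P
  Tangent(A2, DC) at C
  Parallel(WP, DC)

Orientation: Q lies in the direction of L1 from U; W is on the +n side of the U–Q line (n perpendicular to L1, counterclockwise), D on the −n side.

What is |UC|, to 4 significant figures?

27.56

The slot axis is L1's direction at -16.6°, so u = (cos -16.6°, sin -16.6°) = (0.9583, -0.2857) and n = (−sin -16.6°, cos -16.6°) = (0.2857, 0.9583). U is at the origin and Q lies 25.6 along u from U, so Q = 25.6·u = (24.53, -7.314). Tangency of A1 to both parallel lines with radius 10.2 puts W and D at U ± 10.2·n: W = (2.914, 9.775), D = (-2.914, -9.775). Equal radii place P and C the same way about Q: P = Q + 10.2·n = (27.45, 2.461), C = Q − 10.2·n = (21.62, -17.09). Then |UC| = |C − U| = 27.56.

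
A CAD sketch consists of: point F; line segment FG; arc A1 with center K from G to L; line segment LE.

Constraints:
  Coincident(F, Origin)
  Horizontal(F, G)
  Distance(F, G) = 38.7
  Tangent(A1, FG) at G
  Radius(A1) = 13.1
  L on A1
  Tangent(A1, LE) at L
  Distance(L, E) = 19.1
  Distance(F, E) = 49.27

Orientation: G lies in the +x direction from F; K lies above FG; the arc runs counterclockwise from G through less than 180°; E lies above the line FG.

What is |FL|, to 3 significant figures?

52.8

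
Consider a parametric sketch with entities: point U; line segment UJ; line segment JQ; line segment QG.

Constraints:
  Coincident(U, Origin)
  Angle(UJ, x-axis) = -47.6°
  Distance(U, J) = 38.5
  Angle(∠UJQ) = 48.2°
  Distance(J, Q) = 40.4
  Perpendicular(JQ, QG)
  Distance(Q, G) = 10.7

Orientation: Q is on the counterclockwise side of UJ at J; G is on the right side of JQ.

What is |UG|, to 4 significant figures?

42.07

U is at the origin; UJ runs at -47.6° with length 38.5, so J = 38.5·(cos -47.6°, sin -47.6°) = (25.96, -28.43). ∠UJQ = 48.2°, so JQ runs at -47.6° + (180° − 48.2°) = 84.20° from the x-axis; with |JQ| = 40.4, Q = J + 40.4·(cos 84.20°, sin 84.20°) = (30.04, 11.76). JQ ⟂ QG; with |QG| = 10.7 on the right of JQ, G = Q + 10.7·(0.9949, -0.1011) = (40.69, 10.68). Then |UG| = |G − U| = 42.07.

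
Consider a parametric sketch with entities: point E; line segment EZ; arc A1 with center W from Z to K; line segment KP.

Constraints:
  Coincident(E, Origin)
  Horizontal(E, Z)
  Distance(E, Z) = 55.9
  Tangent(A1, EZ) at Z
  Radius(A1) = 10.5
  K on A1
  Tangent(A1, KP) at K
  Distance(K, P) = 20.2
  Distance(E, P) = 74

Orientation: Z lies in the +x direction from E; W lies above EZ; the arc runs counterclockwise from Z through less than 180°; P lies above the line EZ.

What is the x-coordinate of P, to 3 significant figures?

67.6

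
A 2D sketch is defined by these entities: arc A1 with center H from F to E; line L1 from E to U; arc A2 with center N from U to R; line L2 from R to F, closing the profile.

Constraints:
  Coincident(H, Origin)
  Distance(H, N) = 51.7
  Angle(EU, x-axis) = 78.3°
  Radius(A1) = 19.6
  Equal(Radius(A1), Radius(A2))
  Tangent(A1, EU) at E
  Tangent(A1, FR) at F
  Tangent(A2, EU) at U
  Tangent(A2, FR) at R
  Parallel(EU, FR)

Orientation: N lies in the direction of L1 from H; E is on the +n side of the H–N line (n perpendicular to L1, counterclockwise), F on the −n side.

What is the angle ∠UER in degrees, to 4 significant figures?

37.17°

The slot axis is L1's direction at 78.3°, so u = (cos 78.3°, sin 78.3°) = (0.2028, 0.9792) and n = (−sin 78.3°, cos 78.3°) = (-0.9792, 0.2028). H is at the origin and N lies 51.7 along u from H, so N = 51.7·u = (10.48, 50.63). Tangency of A1 to both parallel lines with radius 19.6 puts E and F at H ± 19.6·n: E = (-19.19, 3.975), F = (19.19, -3.975). Equal radii place U and R the same way about N: U = N + 19.6·n = (-8.709, 54.60), R = N − 19.6·n = (29.68, 46.65). Then cos ∠UER = EU·ER / (|EU||ER|), giving 37.17°.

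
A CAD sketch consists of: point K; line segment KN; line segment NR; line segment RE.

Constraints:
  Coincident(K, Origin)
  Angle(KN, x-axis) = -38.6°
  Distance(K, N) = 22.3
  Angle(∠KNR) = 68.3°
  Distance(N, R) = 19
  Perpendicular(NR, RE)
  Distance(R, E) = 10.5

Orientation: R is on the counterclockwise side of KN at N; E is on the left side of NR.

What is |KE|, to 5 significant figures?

14.836

K is at the origin; KN runs at -38.6° with length 22.3, so N = 22.3·(cos -38.6°, sin -38.6°) = (17.428, -13.913). ∠KNR = 68.3°, so NR runs at -38.6° + (180° − 68.3°) = 73.100° from the x-axis; with |NR| = 19.0, R = N + 19.0·(cos 73.100°, sin 73.100°) = (22.951, 4.2669). NR ⟂ RE; with |RE| = 10.5 on the left of NR, E = R + 10.5·(-0.95681, 0.29070) = (12.905, 7.3193). Then |KE| = |E − K| = 14.836.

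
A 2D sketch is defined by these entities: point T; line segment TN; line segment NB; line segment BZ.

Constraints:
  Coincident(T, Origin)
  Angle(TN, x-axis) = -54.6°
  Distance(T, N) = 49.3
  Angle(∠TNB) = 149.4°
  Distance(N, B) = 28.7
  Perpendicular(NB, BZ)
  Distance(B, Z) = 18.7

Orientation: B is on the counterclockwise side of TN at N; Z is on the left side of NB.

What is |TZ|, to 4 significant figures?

71.42

T is at the origin; TN runs at -54.6° with length 49.3, so N = 49.3·(cos -54.6°, sin -54.6°) = (28.56, -40.19). ∠TNB = 149.4°, so NB runs at -54.6° + (180° − 149.4°) = -24.00° from the x-axis; with |NB| = 28.7, B = N + 28.7·(cos -24.00°, sin -24.00°) = (54.78, -51.86). The perpendicularity gives BZ at right angles to NB; with |BZ| = 18.7 on the left of NB, Z = B + 18.7·(0.4067, 0.9135) = (62.38, -34.78). Then |TZ| = |Z − T| = 71.42.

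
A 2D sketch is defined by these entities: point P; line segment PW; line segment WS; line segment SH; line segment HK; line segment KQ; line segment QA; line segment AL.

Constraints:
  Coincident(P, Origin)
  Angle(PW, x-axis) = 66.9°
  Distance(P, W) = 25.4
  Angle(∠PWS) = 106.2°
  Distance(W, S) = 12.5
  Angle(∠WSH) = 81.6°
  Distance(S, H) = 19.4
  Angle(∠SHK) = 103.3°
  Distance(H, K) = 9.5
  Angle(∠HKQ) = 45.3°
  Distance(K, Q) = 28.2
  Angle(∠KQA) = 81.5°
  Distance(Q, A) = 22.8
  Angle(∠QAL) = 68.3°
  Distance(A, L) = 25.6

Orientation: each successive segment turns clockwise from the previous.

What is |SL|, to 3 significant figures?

24.3

P is at the origin; PW runs at 66.9° with length 25.4, so W = (9.97, 23.4). ∠PWS = 106.2° gives WS at -6.90° from the x-axis; with |WS| = 12.5, S = (22.4, 21.9). ∠WSH = 81.6° gives SH at -105° from the x-axis; with |SH| = 19.4, H = (17.3, 3.15). ∠SHK = 103.3° gives HK at 178° from the x-axis; with |HK| = 9.5, K = (7.76, 3.48). ∠HKQ = 45.3° gives KQ at 43.3° from the x-axis; with |KQ| = 28.2, Q = (28.3, 22.8). ∠KQA = 81.5° gives QA at -55.2° from the x-axis; with |QA| = 22.8, A = (41.3, 4.10). ∠QAL = 68.3° gives AL at -167° from the x-axis; with |AL| = 25.6, L = (16.4, -1.70). Then |SL| = |L − S| = 24.3.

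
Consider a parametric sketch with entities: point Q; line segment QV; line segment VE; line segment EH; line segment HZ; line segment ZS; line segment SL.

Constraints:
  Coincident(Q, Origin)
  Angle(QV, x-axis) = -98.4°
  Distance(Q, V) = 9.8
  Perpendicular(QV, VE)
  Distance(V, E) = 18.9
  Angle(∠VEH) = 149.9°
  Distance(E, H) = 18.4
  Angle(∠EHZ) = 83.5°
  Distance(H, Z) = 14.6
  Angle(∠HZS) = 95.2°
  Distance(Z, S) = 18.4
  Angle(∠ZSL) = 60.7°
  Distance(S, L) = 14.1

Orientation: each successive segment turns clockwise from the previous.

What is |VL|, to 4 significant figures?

23.14

∠HZS = 95.2° gives ZS at -39.80° from the x-axis; with |ZS| = 18.4, S = (-10.07, 3.066). ∠ZSL = 60.7° gives SL at -159.1° from the x-axis; with |SL| = 14.1, L = (-23.24, -1.964). Then |VL| = |L − V| = 23.14.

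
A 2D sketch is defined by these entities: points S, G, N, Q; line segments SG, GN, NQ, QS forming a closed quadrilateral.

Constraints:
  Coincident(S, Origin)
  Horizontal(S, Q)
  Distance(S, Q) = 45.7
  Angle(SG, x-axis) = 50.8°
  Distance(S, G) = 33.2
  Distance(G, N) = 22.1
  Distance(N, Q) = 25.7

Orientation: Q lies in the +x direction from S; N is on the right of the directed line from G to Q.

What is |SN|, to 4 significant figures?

20.58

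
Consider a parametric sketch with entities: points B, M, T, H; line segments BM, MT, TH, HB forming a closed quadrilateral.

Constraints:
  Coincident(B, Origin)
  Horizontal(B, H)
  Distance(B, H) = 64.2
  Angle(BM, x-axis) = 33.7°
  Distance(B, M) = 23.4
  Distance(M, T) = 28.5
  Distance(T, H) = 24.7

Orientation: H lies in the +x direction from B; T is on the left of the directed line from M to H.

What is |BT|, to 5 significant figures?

50.852

Checks: |MT| = 28.50 ✓; |TH| = 24.70 ✓.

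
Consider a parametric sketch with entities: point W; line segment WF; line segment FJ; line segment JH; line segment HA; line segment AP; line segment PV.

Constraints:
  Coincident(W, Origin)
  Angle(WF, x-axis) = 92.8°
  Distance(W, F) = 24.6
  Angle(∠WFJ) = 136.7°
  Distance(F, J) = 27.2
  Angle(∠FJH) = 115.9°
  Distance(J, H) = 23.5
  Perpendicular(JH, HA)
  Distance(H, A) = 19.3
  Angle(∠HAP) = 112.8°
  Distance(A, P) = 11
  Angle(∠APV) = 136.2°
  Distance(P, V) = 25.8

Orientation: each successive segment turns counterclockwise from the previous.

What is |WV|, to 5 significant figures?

34.193

∠HAP = 112.8° gives AP at -2.6000° from the x-axis; with |AP| = 11.0, P = (-25.202, 16.705). ∠APV = 136.2° gives PV at 41.200° from the x-axis; with |PV| = 25.8, V = (-5.7900, 33.699). Then |WV| = |V − W| = 34.193.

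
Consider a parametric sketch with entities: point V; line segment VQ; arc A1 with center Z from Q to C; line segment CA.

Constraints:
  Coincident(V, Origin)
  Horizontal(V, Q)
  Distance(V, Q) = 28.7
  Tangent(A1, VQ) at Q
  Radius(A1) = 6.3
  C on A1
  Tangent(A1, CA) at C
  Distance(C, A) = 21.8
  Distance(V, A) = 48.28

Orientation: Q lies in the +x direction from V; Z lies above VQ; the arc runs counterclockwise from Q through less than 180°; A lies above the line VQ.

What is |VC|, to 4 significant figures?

35.01

Checks: V = (0.00, 0.00) ✓; ∠(ZQ, QV) = 90.00° ✓; |ZQ| = 6.300 ✓; |ZC| = 6.300 ✓; ∠(ZC, CA) = 90.00° ✓; |CA| = 21.80 ✓; |VA| = 48.28 ✓.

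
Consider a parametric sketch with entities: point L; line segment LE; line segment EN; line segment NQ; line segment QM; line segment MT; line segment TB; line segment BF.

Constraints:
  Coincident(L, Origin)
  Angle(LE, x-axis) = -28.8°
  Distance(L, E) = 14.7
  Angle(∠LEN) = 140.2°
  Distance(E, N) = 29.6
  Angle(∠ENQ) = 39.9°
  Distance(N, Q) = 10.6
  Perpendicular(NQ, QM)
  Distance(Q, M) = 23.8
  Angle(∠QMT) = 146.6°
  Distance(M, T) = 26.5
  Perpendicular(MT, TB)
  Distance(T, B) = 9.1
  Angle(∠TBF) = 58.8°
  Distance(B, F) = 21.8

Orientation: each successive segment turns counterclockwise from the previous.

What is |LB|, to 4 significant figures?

53.67

L is at the origin; LE runs at -28.8° with length 14.7, so E = (12.88, -7.082). ∠LEN = 140.2° gives EN at 11.00° from the x-axis; with |EN| = 29.6, N = (41.94, -1.434). ∠ENQ = 39.9° gives NQ at 151.1° from the x-axis; with |NQ| = 10.6, Q = (32.66, 3.689). NQ ⟂ QM, so QM runs at -118.9°; with |QM| = 23.8, M = (21.16, -17.15). ∠QMT = 146.6° gives MT at -85.50° from the x-axis; with |MT| = 26.5, T = (23.23, -43.57). The perpendicularity gives TB at right angles to MT, so TB runs at 4.500°; with |TB| = 9.1, B = (32.31, -42.85). Then |LB| = |B − L| = 53.67.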